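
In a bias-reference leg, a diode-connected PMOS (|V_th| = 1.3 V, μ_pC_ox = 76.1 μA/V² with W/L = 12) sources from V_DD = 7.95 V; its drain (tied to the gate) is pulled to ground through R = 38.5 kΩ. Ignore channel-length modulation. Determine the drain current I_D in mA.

I_D = 0.157 mA

With gate tied to drain, V_SG = V_SD ≥ V_SG − |V_th|, so the device is in saturation.
k_p = μ_pC_ox · (W/L) = 0.9132 mA/V².
KCL at the drain: ½ k_p (V_SG − |V_th|)² = (V_DD − V_SG)/R.
Let x = V_SG − 1.3. Then 17.6 x² + x − 6.65 = 0, giving x = 0.587 V (positive root), so V_SG = 1.89 V.
I_D = (V_DD − V_SG)/R = (7.95 − 1.89) / 38.5 = 0.157 mA.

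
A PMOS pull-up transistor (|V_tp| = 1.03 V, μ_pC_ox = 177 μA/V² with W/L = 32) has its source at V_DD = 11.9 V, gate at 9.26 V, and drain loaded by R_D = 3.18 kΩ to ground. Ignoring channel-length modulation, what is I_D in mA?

I_D = 3.60 mA

V_SG = V_DD − V_G = 11.9 − 9.26 = 2.64 V, so V_ov = 2.64 − 1.03 = 1.61 V.
k_p = μ_pC_ox · (W/L) = 5.664 mA/V².
Assume saturation: I_D = ½ k_p V_ov² = 0.5 × 5.664 × 1.61² = 7.34 mA, giving V_SD = V_DD − I_D R_D = 11.9 − 7.34 × 3.18 = -11.4 V.
But -11.4 V < V_ov = 1.61 V, so the device is actually in triode.
In triode I_D = k_p[V_ov V_SD − ½ V_SD²] and I_D = (V_DD − V_SD)/R_D. Equating: 9.01 V_SD² − 30 V_SD + 11.9 = 0, giving V_SD = 0.46 V (the root below V_ov).
I_D = (11.9 − 0.46) / 3.18 = 3.6 mA.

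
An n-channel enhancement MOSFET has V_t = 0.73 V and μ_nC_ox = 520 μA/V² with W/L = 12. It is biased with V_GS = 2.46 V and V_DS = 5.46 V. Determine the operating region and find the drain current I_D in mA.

Saturation; I_D = 9.34 mA

k_n = μ_nC_ox · (W/L) = 6.24 mA/V².
V_ov = V_GS − V_t = 2.46 − 0.73 = 1.73 V.
Since V_DS = 5.46 V ≥ V_ov = 1.73 V, the device is in saturation.
I_D = ½ k_n V_ov² = 0.5 × 6.24 × 1.73² = 9.34 mA.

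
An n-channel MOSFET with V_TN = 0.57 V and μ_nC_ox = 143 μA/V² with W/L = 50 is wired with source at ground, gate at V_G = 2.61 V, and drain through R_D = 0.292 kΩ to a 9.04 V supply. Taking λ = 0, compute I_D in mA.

I_D = 14.9 mA

V_GS = V_G = 2.61 V, so V_ov = 2.61 − 0.57 = 2.04 V.
k_n = μ_nC_ox · (W/L) = 7.15 mA/V².
Assume saturation: I_D = ½ k_n V_ov² = 0.5 × 7.15 × 2.04² = 14.9 mA, giving V_DS = V_DD − I_D R_D = 9.04 − 14.9 × 0.292 = 4.7 V.
V_DS = 4.7 V ≥ V_ov = 2.04 V, confirming saturation.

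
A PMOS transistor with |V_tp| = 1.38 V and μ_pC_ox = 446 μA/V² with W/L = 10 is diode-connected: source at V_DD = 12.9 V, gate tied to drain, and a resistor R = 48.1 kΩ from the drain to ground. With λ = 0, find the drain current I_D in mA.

I_D = 0.233 mA

With gate tied to drain, V_SG = V_SD ≥ V_SG − |V_tp|, so the device is in saturation.
k_p = μ_pC_ox · (W/L) = 4.46 mA/V².
KCL at the drain: ½ k_p (V_SG − |V_tp|)² = (V_DD − V_SG)/R.
Let x = V_SG − 1.38. Then 107 x² + x − 11.52 = 0, giving x = 0.323 V (positive root), so V_SG = 1.7 V.
I_D = (V_DD − V_SG)/R = (12.9 − 1.7) / 48.1 = 0.233 mA.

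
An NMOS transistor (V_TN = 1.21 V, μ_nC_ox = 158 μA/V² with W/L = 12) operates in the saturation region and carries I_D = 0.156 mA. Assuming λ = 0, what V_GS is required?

V_GS = 1.62 V

k_n = μ_nC_ox · (W/L) = 1.896 mA/V².
In saturation I_D = ½ k_n (V_GS − V_TN)², so V_GS − V_TN = √(2 I_D / k_n) = √(2 × 0.156 / 1.896) = 0.406 V.
V_GS = 1.21 + 0.406 = 1.62 V.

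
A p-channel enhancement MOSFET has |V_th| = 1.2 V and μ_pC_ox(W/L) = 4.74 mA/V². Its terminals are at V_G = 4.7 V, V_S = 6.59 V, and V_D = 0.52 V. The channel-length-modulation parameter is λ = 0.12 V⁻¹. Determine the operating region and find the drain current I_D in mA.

Saturation; I_D = 1.95 mA

V_SG = V_S − V_G = 6.59 − 4.7 = 1.89 V; V_SD = V_S − V_D = 6.59 − 0.52 = 6.07 V.
V_ov = V_SG − |V_th| = 1.89 − 1.2 = 0.69 V.
Since V_SD = 6.07 V ≥ V_ov = 0.69 V, the device is in saturation.
I_D = ½ k_p V_ov² (1 + λ V_SD) = 0.5 × 4.74 × 0.69² × (1 + 0.12 × 6.07) = 1.95 mA.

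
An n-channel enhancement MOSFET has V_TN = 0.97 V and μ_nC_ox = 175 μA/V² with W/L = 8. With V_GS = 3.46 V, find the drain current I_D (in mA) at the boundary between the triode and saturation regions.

At the boundary V_DS = V_ov = V_GS − V_TN = 3.46 − 0.97 = 2.49 V.
k_n = μ_nC_ox · (W/L) = 1.4 mA/V².
I_D = ½ k_n V_ov² = 0.5 × 1.4 × 2.49² = 4.34 mA.

I_D = 4.34 mA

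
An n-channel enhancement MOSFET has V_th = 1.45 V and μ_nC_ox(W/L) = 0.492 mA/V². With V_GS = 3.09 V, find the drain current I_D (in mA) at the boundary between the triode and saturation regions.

I_D = 0.662 mA

At the boundary V_DS = V_ov = V_GS − V_th = 3.09 − 1.45 = 1.64 V.
I_D = ½ k_n V_ov² = 0.5 × 0.492 × 1.64² = 0.662 mA.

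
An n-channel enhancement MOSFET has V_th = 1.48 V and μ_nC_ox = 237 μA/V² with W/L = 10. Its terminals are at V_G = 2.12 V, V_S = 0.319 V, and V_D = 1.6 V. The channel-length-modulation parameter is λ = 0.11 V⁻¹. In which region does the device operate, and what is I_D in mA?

Saturation; I_D = 0.139 mA

V_GS = V_G − V_S = 2.12 − 0.319 = 1.8 V; V_DS = V_D − V_S = 1.6 − 0.319 = 1.28 V.
k_n = μ_nC_ox · (W/L) = 2.37 mA/V².
V_ov = V_GS − V_th = 1.8 − 1.48 = 0.321 V.
Since V_DS = 1.28 V ≥ V_ov = 0.321 V, the device is in saturation.
I_D = ½ k_n V_ov² (1 + λ V_DS) = 0.5 × 2.37 × 0.321² × (1 + 0.11 × 1.28) = 0.139 mA.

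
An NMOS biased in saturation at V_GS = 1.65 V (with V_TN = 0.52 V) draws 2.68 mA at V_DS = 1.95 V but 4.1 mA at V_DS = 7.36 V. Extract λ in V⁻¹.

λ = 0.121 V⁻¹

With V_GS fixed, I_D ∝ (1 + λ V_DS) in saturation, so I_D2/I_D1 = (1 + λ V_DS2)/(1 + λ V_DS1).
4.1/2.68 = 1.53 = (1 + 7.36 λ)/(1 + 1.95 λ).
Solving: λ (I_D1 V_DS2 − I_D2 V_DS1) = I_D2 − I_D1, so λ = (4.1 − 2.68) / (2.68 × 7.36 − 4.1 × 1.95) = 1.42 / 11.7 = 0.121 V⁻¹.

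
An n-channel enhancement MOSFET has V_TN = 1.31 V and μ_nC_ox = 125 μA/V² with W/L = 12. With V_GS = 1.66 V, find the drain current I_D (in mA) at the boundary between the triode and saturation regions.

I_D = 0.0919 mA

At the boundary V_DS = V_ov = V_GS − V_TN = 1.66 − 1.31 = 0.35 V.
k_n = μ_nC_ox · (W/L) = 1.5 mA/V².
I_D = ½ k_n V_ov² = 0.5 × 1.5 × 0.35² = 0.0919 mA.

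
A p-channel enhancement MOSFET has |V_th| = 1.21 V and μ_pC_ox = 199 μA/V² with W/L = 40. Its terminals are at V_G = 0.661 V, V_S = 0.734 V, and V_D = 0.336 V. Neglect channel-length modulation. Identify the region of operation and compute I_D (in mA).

V_SG = V_S − V_G = 0.734 − 0.661 = 0.073 V; V_SD = V_S − V_D = 0.734 − 0.336 = 0.398 V.
V_SG = 0.073 V < |V_th| = 1.21 V, so the transistor is in cutoff.

Cutoff; I_D = 0 mA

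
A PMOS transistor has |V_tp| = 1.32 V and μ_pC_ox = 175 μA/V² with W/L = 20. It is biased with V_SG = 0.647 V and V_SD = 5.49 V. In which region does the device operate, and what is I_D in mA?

Cutoff; I_D = 0 mA

V_SG = 0.647 V < |V_tp| = 1.32 V, so the transistor is in cutoff.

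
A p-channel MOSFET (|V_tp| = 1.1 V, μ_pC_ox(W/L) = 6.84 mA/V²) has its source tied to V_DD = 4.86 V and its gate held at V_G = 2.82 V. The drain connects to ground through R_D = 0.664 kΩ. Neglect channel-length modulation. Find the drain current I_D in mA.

V_SG = V_DD − V_G = 4.86 − 2.82 = 2.04 V, so V_ov = 2.04 − 1.1 = 0.94 V.
Assume saturation: I_D = ½ k_p V_ov² = 0.5 × 6.84 × 0.94² = 3.02 mA, giving V_SD = V_DD − I_D R_D = 4.86 − 3.02 × 0.664 = 2.85 V.
V_SD = 2.85 V ≥ V_ov = 0.94 V, confirming saturation.

I_D = 3.02 mA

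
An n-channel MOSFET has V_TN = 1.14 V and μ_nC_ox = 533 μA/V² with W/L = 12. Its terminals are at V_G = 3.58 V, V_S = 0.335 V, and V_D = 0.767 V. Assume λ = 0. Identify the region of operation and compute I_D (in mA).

Triode; I_D = 5.22 mA

V_GS = V_G − V_S = 3.58 − 0.335 = 3.25 V; V_DS = V_D − V_S = 0.767 − 0.335 = 0.432 V.
k_n = μ_nC_ox · (W/L) = 6.396 mA/V².
V_ov = V_GS − V_TN = 3.25 − 1.14 = 2.11 V.
Since V_DS = 0.432 V < V_ov = 2.11 V, the device is in the triode region.
I_D = k_n [V_ov · V_DS − ½ V_DS²] = 6.396 × [2.11 × 0.432 − 0.5 × 0.432²] = 5.22 mA.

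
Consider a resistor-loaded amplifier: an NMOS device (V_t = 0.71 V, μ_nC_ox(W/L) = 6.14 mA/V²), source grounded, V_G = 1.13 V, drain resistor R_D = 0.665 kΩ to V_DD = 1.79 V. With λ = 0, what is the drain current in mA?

V_GS = V_G = 1.13 V, so V_ov = 1.13 − 0.71 = 0.42 V.
Assume saturation: I_D = ½ k_n V_ov² = 0.5 × 6.14 × 0.42² = 0.542 mA, giving V_DS = V_DD − I_D R_D = 1.79 − 0.542 × 0.665 = 1.43 V.
V_DS = 1.43 V ≥ V_ov = 0.42 V, confirming saturation.

I_D = 0.542 mA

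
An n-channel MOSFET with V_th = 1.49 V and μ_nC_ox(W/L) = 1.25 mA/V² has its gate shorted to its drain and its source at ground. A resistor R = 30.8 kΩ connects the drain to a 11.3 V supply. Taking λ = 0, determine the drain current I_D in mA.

I_D = 0.296 mA

With gate tied to drain, V_GS = V_DS ≥ V_GS − V_th, so the device is in saturation.
KCL at the drain: ½ k_n (V_GS − V_th)² = (V_DD − V_GS)/R.
Let x = V_GS − 1.49. Then 19.2 x² + x − 9.81 = 0, giving x = 0.688 V (positive root), so V_GS = 2.18 V.
I_D = (V_DD − V_GS)/R = (11.3 − 2.18) / 30.8 = 0.296 mA.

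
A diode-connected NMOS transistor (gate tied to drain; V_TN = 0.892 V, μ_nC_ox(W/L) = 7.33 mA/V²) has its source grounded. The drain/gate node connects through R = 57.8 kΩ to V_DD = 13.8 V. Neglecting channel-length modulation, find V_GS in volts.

V_GS = 1.14 V

With gate tied to drain, V_GS = V_DS ≥ V_GS − V_TN, so the device is in saturation.
KCL at the drain: ½ k_n (V_GS − V_TN)² = (V_DD − V_GS)/R.
Let x = V_GS − 0.892. Then 212 x² + x − 12.91 = 0, giving x = 0.244 V (positive root), so V_GS = 1.14 V.
I_D = (V_DD − V_GS)/R = (13.8 − 1.14) / 57.8 = 0.219 mA.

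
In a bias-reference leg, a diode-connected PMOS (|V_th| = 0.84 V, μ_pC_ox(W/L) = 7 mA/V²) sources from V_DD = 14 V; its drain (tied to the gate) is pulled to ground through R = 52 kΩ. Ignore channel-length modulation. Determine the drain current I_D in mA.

I_D = 0.248 mA

With gate tied to drain, V_SG = V_SD ≥ V_SG − |V_th|, so the device is in saturation.
KCL at the drain: ½ k_p (V_SG − |V_th|)² = (V_DD − V_SG)/R.
Let x = V_SG − 0.84. Then 182 x² + x − 13.16 = 0, giving x = 0.266 V (positive root), so V_SG = 1.11 V.
I_D = (V_DD − V_SG)/R = (14 − 1.11) / 52 = 0.248 mA.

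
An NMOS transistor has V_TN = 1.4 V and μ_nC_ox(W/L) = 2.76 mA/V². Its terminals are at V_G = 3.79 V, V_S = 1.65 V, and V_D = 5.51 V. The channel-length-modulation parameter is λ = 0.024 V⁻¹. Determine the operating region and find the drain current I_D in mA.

Saturation; I_D = 0.826 mA

V_GS = V_G − V_S = 3.79 − 1.65 = 2.14 V; V_DS = V_D − V_S = 5.51 − 1.65 = 3.86 V.
V_ov = V_GS − V_TN = 2.14 − 1.4 = 0.74 V.
Since V_DS = 3.86 V ≥ V_ov = 0.74 V, the device is in saturation.
I_D = ½ k_n V_ov² (1 + λ V_DS) = 0.5 × 2.76 × 0.74² × (1 + 0.024 × 3.86) = 0.826 mA.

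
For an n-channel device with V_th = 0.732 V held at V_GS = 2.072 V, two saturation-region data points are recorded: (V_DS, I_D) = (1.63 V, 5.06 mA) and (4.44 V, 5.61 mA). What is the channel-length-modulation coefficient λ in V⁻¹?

With V_GS fixed, I_D ∝ (1 + λ V_DS) in saturation, so I_D2/I_D1 = (1 + λ V_DS2)/(1 + λ V_DS1).
5.61/5.06 = 1.109 = (1 + 4.44 λ)/(1 + 1.63 λ).
Solving: λ (I_D1 V_DS2 − I_D2 V_DS1) = I_D2 − I_D1, so λ = (5.61 − 5.06) / (5.06 × 4.44 − 5.61 × 1.63) = 0.55 / 13.3 = 0.0413 V⁻¹.

λ = 0.0413 V⁻¹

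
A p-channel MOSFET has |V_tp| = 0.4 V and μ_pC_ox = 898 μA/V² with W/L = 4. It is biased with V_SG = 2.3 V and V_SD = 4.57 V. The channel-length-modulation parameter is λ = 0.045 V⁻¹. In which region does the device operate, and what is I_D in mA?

k_p = μ_pC_ox · (W/L) = 3.592 mA/V².
V_ov = V_SG − |V_tp| = 2.3 − 0.4 = 1.9 V.
Since V_SD = 4.57 V ≥ V_ov = 1.9 V, the device is in saturation.
I_D = ½ k_p V_ov² (1 + λ V_SD) = 0.5 × 3.592 × 1.9² × (1 + 0.045 × 4.57) = 7.82 mA.

Saturation; I_D = 7.82 mA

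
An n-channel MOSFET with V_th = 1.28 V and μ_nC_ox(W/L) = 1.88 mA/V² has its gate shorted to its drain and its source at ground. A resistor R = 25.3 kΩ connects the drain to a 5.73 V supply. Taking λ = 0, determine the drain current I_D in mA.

With gate tied to drain, V_GS = V_DS ≥ V_GS − V_th, so the device is in saturation.
KCL at the drain: ½ k_n (V_GS − V_th)² = (V_DD − V_GS)/R.
Let x = V_GS − 1.28. Then 23.8 x² + x − 4.45 = 0, giving x = 0.412 V (positive root), so V_GS = 1.69 V.
I_D = (V_DD − V_GS)/R = (5.73 − 1.69) / 25.3 = 0.16 mA.

I_D = 0.160 mA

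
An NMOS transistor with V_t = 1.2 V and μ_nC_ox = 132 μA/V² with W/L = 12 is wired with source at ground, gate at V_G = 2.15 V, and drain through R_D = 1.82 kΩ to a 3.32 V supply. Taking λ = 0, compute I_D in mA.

I_D = 0.715 mA

V_GS = V_G = 2.15 V, so V_ov = 2.15 − 1.2 = 0.95 V.
k_n = μ_nC_ox · (W/L) = 1.584 mA/V².
Assume saturation: I_D = ½ k_n V_ov² = 0.5 × 1.584 × 0.95² = 0.715 mA, giving V_DS = V_DD − I_D R_D = 3.32 − 0.715 × 1.82 = 2.02 V.
V_DS = 2.02 V ≥ V_ov = 0.95 V, confirming saturation.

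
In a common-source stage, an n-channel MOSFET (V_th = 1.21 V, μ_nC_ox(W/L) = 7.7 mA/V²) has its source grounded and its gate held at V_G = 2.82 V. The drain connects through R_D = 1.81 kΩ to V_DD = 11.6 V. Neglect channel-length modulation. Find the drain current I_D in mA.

V_GS = V_G = 2.82 V, so V_ov = 2.82 − 1.21 = 1.61 V.
Assume saturation: I_D = ½ k_n V_ov² = 0.5 × 7.7 × 1.61² = 9.98 mA, giving V_DS = V_DD − I_D R_D = 11.6 − 9.98 × 1.81 = -6.46 V.
But -6.46 V < V_ov = 1.61 V, so the device is actually in triode.
In triode I_D = k_n[V_ov V_DS − ½ V_DS²] and I_D = (V_DD − V_DS)/R_D. Equating: 6.97 V_DS² − 23.44 V_DS + 11.6 = 0, giving V_DS = 0.603 V (the root below V_ov).
I_D = (11.6 − 0.603) / 1.81 = 6.08 mA.

I_D = 6.08 mA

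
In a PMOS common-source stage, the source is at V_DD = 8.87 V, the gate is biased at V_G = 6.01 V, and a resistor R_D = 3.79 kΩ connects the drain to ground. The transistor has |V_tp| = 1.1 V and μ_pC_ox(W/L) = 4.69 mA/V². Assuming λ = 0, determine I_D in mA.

I_D = 2.26 mA

V_SG = V_DD − V_G = 8.87 − 6.01 = 2.86 V, so V_ov = 2.86 − 1.1 = 1.76 V.
Assume saturation: I_D = ½ k_p V_ov² = 0.5 × 4.69 × 1.76² = 7.26 mA, giving V_SD = V_DD − I_D R_D = 8.87 − 7.26 × 3.79 = -18.7 V.
But -18.7 V < V_ov = 1.76 V, so the device is actually in triode.
In triode I_D = k_p[V_ov V_SD − ½ V_SD²] and I_D = (V_DD − V_SD)/R_D. Equating: 8.89 V_SD² − 32.28 V_SD + 8.87 = 0, giving V_SD = 0.299 V (the root below V_ov).
I_D = (8.87 − 0.299) / 3.79 = 2.26 mA.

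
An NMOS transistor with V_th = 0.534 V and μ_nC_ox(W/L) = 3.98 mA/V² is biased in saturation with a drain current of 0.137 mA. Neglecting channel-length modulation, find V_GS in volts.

In saturation I_D = ½ k_n (V_GS − V_th)², so V_GS − V_th = √(2 I_D / k_n) = √(2 × 0.137 / 3.98) = 0.262 V.
V_GS = 0.534 + 0.262 = 0.796 V.

V_GS = 0.796 V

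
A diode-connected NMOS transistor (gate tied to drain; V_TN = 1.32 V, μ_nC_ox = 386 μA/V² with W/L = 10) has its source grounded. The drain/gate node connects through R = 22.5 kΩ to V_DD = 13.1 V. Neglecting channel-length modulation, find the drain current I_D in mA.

I_D = 0.501 mA

With gate tied to drain, V_GS = V_DS ≥ V_GS − V_TN, so the device is in saturation.
k_n = μ_nC_ox · (W/L) = 3.86 mA/V².
KCL at the drain: ½ k_n (V_GS − V_TN)² = (V_DD − V_GS)/R.
Let x = V_GS − 1.32. Then 43.4 x² + x − 11.78 = 0, giving x = 0.509 V (positive root), so V_GS = 1.83 V.
I_D = (V_DD − V_GS)/R = (13.1 − 1.83) / 22.5 = 0.501 mA.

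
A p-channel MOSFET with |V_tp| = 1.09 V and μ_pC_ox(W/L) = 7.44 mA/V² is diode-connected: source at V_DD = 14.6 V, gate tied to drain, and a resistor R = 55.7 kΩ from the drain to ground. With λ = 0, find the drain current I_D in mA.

With gate tied to drain, V_SG = V_SD ≥ V_SG − |V_tp|, so the device is in saturation.
KCL at the drain: ½ k_p (V_SG − |V_tp|)² = (V_DD − V_SG)/R.
Let x = V_SG − 1.09. Then 207 x² + x − 13.51 = 0, giving x = 0.253 V (positive root), so V_SG = 1.34 V.
I_D = (V_DD − V_SG)/R = (14.6 − 1.34) / 55.7 = 0.238 mA.

I_D = 0.238 mA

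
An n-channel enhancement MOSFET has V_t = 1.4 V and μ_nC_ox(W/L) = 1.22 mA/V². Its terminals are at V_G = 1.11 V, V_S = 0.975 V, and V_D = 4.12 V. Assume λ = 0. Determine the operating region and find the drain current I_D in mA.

Cutoff; I_D = 0 mA

V_GS = V_G − V_S = 1.11 − 0.975 = 0.135 V; V_DS = V_D − V_S = 4.12 − 0.975 = 3.15 V.
V_GS = 0.135 V < V_t = 1.4 V, so the transistor is in cutoff.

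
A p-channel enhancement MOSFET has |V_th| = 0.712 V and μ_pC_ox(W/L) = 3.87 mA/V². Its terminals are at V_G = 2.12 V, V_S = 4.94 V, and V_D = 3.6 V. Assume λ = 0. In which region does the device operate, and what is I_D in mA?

V_SG = V_S − V_G = 4.94 − 2.12 = 2.82 V; V_SD = V_S − V_D = 4.94 − 3.6 = 1.34 V.
V_ov = V_SG − |V_th| = 2.82 − 0.712 = 2.11 V.
Since V_SD = 1.34 V < V_ov = 2.11 V, the device is in the triode region.
I_D = k_p [V_ov · V_SD − ½ V_SD²] = 3.87 × [2.11 × 1.34 − 0.5 × 1.34²] = 7.46 mA.

Triode; I_D = 7.46 mA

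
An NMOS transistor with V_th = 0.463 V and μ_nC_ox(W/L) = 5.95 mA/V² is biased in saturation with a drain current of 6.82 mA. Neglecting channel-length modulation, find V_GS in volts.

In saturation I_D = ½ k_n (V_GS − V_th)², so V_GS − V_th = √(2 I_D / k_n) = √(2 × 6.82 / 5.95) = 1.51 V.
V_GS = 0.463 + 1.51 = 1.98 V.

V_GS = 1.98 V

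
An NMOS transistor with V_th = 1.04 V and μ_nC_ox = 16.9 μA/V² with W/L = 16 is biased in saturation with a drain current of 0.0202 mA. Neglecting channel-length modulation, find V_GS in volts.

V_GS = 1.43 V

k_n = μ_nC_ox · (W/L) = 0.2704 mA/V².
In saturation I_D = ½ k_n (V_GS − V_th)², so V_GS − V_th = √(2 I_D / k_n) = √(2 × 0.0202 / 0.2704) = 0.387 V.
V_GS = 1.04 + 0.387 = 1.43 V.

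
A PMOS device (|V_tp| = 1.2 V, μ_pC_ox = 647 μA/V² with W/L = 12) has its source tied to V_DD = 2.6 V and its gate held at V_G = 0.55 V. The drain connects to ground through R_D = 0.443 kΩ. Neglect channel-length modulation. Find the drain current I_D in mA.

V_SG = V_DD − V_G = 2.6 − 0.55 = 2.05 V, so V_ov = 2.05 − 1.2 = 0.85 V.
k_p = μ_pC_ox · (W/L) = 7.764 mA/V².
Assume saturation: I_D = ½ k_p V_ov² = 0.5 × 7.764 × 0.85² = 2.8 mA, giving V_SD = V_DD − I_D R_D = 2.6 − 2.8 × 0.443 = 1.36 V.
V_SD = 1.36 V ≥ V_ov = 0.85 V, confirming saturation.

I_D = 2.80 mA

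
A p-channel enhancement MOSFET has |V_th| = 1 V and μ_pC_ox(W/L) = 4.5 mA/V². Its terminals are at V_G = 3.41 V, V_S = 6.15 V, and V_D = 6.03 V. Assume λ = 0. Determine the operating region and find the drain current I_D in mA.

V_SG = V_S − V_G = 6.15 − 3.41 = 2.74 V; V_SD = V_S − V_D = 6.15 − 6.03 = 0.12 V.
V_ov = V_SG − |V_th| = 2.74 − 1 = 1.74 V.
Since V_SD = 0.12 V < V_ov = 1.74 V, the device is in the triode region.
I_D = k_p [V_ov · V_SD − ½ V_SD²] = 4.5 × [1.74 × 0.12 − 0.5 × 0.12²] = 0.907 mA.

Triode; I_D = 0.907 mA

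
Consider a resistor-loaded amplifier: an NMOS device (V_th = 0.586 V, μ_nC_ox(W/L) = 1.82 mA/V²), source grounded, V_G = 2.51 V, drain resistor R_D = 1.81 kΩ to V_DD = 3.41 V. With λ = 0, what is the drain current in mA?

V_GS = V_G = 2.51 V, so V_ov = 2.51 − 0.586 = 1.92 V.
Assume saturation: I_D = ½ k_n V_ov² = 0.5 × 1.82 × 1.92² = 3.37 mA, giving V_DS = V_DD − I_D R_D = 3.41 − 3.37 × 1.81 = -2.69 V.
But -2.69 V < V_ov = 1.92 V, so the device is actually in triode.
In triode I_D = k_n[V_ov V_DS − ½ V_DS²] and I_D = (V_DD − V_DS)/R_D. Equating: 1.65 V_DS² − 7.338 V_DS + 3.41 = 0, giving V_DS = 0.527 V (the root below V_ov).
I_D = (3.41 − 0.527) / 1.81 = 1.59 mA.

I_D = 1.59 mA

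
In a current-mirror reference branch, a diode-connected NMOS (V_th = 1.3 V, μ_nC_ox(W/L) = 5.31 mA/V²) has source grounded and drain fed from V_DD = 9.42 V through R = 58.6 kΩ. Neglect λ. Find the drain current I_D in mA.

I_D = 0.135 mA

With gate tied to drain, V_GS = V_DS ≥ V_GS − V_th, so the device is in saturation.
KCL at the drain: ½ k_n (V_GS − V_th)² = (V_DD − V_GS)/R.
Let x = V_GS − 1.3. Then 156 x² + x − 8.12 = 0, giving x = 0.225 V (positive root), so V_GS = 1.53 V.
I_D = (V_DD − V_GS)/R = (9.42 − 1.53) / 58.6 = 0.135 mA.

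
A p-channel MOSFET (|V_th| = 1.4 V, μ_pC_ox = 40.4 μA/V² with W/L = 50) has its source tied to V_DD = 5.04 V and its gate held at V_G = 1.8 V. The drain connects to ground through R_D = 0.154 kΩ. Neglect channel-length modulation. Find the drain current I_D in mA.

I_D = 3.42 mA

V_SG = V_DD − V_G = 5.04 − 1.8 = 3.24 V, so V_ov = 3.24 − 1.4 = 1.84 V.
k_p = μ_pC_ox · (W/L) = 2.02 mA/V².
Assume saturation: I_D = ½ k_p V_ov² = 0.5 × 2.02 × 1.84² = 3.42 mA, giving V_SD = V_DD − I_D R_D = 5.04 − 3.42 × 0.154 = 4.51 V.
V_SD = 4.51 V ≥ V_ov = 1.84 V, confirming saturation.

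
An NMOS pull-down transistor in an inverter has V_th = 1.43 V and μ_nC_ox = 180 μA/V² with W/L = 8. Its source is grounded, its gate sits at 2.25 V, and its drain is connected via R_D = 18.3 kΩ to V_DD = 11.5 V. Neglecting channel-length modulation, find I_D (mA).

I_D = 0.484 mA

V_GS = V_G = 2.25 V, so V_ov = 2.25 − 1.43 = 0.82 V.
k_n = μ_nC_ox · (W/L) = 1.44 mA/V².
Assume saturation: I_D = ½ k_n V_ov² = 0.5 × 1.44 × 0.82² = 0.484 mA, giving V_DS = V_DD − I_D R_D = 11.5 − 0.484 × 18.3 = 2.64 V.
V_DS = 2.64 V ≥ V_ov = 0.82 V, confirming saturation.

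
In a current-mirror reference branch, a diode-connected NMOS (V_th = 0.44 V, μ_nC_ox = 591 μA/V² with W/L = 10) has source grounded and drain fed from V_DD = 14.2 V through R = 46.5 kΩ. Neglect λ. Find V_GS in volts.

V_GS = 0.753 V

With gate tied to drain, V_GS = V_DS ≥ V_GS − V_th, so the device is in saturation.
k_n = μ_nC_ox · (W/L) = 5.91 mA/V².
KCL at the drain: ½ k_n (V_GS − V_th)² = (V_DD − V_GS)/R.
Let x = V_GS − 0.44. Then 137 x² + x − 13.76 = 0, giving x = 0.313 V (positive root), so V_GS = 0.753 V.
I_D = (V_DD − V_GS)/R = (14.2 − 0.753) / 46.5 = 0.289 mA.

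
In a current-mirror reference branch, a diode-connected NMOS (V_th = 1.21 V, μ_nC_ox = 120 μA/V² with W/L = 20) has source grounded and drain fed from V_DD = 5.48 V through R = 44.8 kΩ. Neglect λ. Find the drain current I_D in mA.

With gate tied to drain, V_GS = V_DS ≥ V_GS − V_th, so the device is in saturation.
k_n = μ_nC_ox · (W/L) = 2.4 mA/V².
KCL at the drain: ½ k_n (V_GS − V_th)² = (V_DD − V_GS)/R.
Let x = V_GS − 1.21. Then 53.8 x² + x − 4.27 = 0, giving x = 0.273 V (positive root), so V_GS = 1.48 V.
I_D = (V_DD − V_GS)/R = (5.48 − 1.48) / 44.8 = 0.0892 mA.

I_D = 0.0892 mA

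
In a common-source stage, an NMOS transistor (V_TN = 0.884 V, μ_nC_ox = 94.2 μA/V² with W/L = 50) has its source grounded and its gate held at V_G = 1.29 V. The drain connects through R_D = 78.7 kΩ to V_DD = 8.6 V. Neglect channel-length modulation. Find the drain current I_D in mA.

V_GS = V_G = 1.29 V, so V_ov = 1.29 − 0.884 = 0.406 V.
k_n = μ_nC_ox · (W/L) = 4.71 mA/V².
Assume saturation: I_D = ½ k_n V_ov² = 0.5 × 4.71 × 0.406² = 0.388 mA, giving V_DS = V_DD − I_D R_D = 8.6 − 0.388 × 78.7 = -22 V.
But -22 V < V_ov = 0.406 V, so the device is actually in triode.
In triode I_D = k_n[V_ov V_DS − ½ V_DS²] and I_D = (V_DD − V_DS)/R_D. Equating: 185 V_DS² − 151.5 V_DS + 8.6 = 0, giving V_DS = 0.0614 V (the root below V_ov).
I_D = (8.6 − 0.0614) / 78.7 = 0.108 mA.

I_D = 0.108 mA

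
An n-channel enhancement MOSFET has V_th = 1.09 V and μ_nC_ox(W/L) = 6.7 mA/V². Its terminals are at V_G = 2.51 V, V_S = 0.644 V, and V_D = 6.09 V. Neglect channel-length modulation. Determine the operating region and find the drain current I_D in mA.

Saturation; I_D = 2.02 mA

V_GS = V_G − V_S = 2.51 − 0.644 = 1.87 V; V_DS = V_D − V_S = 6.09 − 0.644 = 5.45 V.
V_ov = V_GS − V_th = 1.87 − 1.09 = 0.776 V.
Since V_DS = 5.45 V ≥ V_ov = 0.776 V, the device is in saturation.
I_D = ½ k_n V_ov² = 0.5 × 6.7 × 0.776² = 2.02 mA.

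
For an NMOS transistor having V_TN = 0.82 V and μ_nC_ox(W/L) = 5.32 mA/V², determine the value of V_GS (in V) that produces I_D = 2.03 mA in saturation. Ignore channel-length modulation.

In saturation I_D = ½ k_n (V_GS − V_TN)², so V_GS − V_TN = √(2 I_D / k_n) = √(2 × 2.03 / 5.32) = 0.874 V.
V_GS = 0.82 + 0.874 = 1.69 V.

V_GS = 1.69 V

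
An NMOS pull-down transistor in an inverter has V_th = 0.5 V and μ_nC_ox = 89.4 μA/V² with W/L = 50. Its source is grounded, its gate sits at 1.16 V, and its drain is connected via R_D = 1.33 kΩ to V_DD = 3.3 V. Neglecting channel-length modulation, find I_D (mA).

I_D = 0.974 mA

V_GS = V_G = 1.16 V, so V_ov = 1.16 − 0.5 = 0.66 V.
k_n = μ_nC_ox · (W/L) = 4.47 mA/V².
Assume saturation: I_D = ½ k_n V_ov² = 0.5 × 4.47 × 0.66² = 0.974 mA, giving V_DS = V_DD − I_D R_D = 3.3 − 0.974 × 1.33 = 2.01 V.
V_DS = 2.01 V ≥ V_ov = 0.66 V, confirming saturation.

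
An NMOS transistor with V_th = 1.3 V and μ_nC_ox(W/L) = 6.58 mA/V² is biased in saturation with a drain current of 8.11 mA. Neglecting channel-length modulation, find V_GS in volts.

V_GS = 2.87 V

In saturation I_D = ½ k_n (V_GS − V_th)², so V_GS − V_th = √(2 I_D / k_n) = √(2 × 8.11 / 6.58) = 1.57 V.
V_GS = 1.3 + 1.57 = 2.87 V.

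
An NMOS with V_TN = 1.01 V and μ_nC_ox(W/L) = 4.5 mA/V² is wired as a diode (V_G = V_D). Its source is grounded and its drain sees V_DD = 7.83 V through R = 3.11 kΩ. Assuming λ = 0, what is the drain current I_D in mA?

I_D = 1.90 mA

With gate tied to drain, V_GS = V_DS ≥ V_GS − V_TN, so the device is in saturation.
KCL at the drain: ½ k_n (V_GS − V_TN)² = (V_DD − V_GS)/R.
Let x = V_GS − 1.01. Then 7 x² + x − 6.82 = 0, giving x = 0.918 V (positive root), so V_GS = 1.93 V.
I_D = (V_DD − V_GS)/R = (7.83 − 1.93) / 3.11 = 1.9 mA.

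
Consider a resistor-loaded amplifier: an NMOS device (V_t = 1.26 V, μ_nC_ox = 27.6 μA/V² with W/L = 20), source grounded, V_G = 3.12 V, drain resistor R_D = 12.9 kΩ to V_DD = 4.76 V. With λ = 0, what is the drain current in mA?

V_GS = V_G = 3.12 V, so V_ov = 3.12 − 1.26 = 1.86 V.
k_n = μ_nC_ox · (W/L) = 0.552 mA/V².
Assume saturation: I_D = ½ k_n V_ov² = 0.5 × 0.552 × 1.86² = 0.955 mA, giving V_DS = V_DD − I_D R_D = 4.76 − 0.955 × 12.9 = -7.56 V.
But -7.56 V < V_ov = 1.86 V, so the device is actually in triode.
In triode I_D = k_n[V_ov V_DS − ½ V_DS²] and I_D = (V_DD − V_DS)/R_D. Equating: 3.56 V_DS² − 14.24 V_DS + 4.76 = 0, giving V_DS = 0.368 V (the root below V_ov).
I_D = (4.76 − 0.368) / 12.9 = 0.34 mA.

I_D = 0.340 mA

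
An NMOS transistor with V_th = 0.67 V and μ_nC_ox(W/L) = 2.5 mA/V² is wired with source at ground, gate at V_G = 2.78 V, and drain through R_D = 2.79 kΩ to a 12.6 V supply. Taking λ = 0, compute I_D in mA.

V_GS = V_G = 2.78 V, so V_ov = 2.78 − 0.67 = 2.11 V.
Assume saturation: I_D = ½ k_n V_ov² = 0.5 × 2.5 × 2.11² = 5.57 mA, giving V_DS = V_DD − I_D R_D = 12.6 − 5.57 × 2.79 = -2.93 V.
But -2.93 V < V_ov = 2.11 V, so the device is actually in triode.
In triode I_D = k_n[V_ov V_DS − ½ V_DS²] and I_D = (V_DD − V_DS)/R_D. Equating: 3.49 V_DS² − 15.72 V_DS + 12.6 = 0, giving V_DS = 1.04 V (the root below V_ov).
I_D = (12.6 − 1.04) / 2.79 = 4.14 mA.

I_D = 4.14 mA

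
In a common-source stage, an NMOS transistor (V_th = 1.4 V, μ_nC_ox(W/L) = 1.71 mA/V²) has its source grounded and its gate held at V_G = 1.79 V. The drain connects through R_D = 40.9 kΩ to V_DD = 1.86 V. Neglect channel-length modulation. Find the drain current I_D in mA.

V_GS = V_G = 1.79 V, so V_ov = 1.79 − 1.4 = 0.39 V.
Assume saturation: I_D = ½ k_n V_ov² = 0.5 × 1.71 × 0.39² = 0.13 mA, giving V_DS = V_DD − I_D R_D = 1.86 − 0.13 × 40.9 = -3.46 V.
But -3.46 V < V_ov = 0.39 V, so the device is actually in triode.
In triode I_D = k_n[V_ov V_DS − ½ V_DS²] and I_D = (V_DD − V_DS)/R_D. Equating: 35 V_DS² − 28.28 V_DS + 1.86 = 0, giving V_DS = 0.0722 V (the root below V_ov).
I_D = (1.86 − 0.0722) / 40.9 = 0.0437 mA.

I_D = 0.0437 mA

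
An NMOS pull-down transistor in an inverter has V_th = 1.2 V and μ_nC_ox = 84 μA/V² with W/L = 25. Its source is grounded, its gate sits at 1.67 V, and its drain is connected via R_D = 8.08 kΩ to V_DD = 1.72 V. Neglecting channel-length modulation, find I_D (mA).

I_D = 0.182 mA

V_GS = V_G = 1.67 V, so V_ov = 1.67 − 1.2 = 0.47 V.
k_n = μ_nC_ox · (W/L) = 2.1 mA/V².
Assume saturation: I_D = ½ k_n V_ov² = 0.5 × 2.1 × 0.47² = 0.232 mA, giving V_DS = V_DD − I_D R_D = 1.72 − 0.232 × 8.08 = -0.154 V.
But -0.154 V < V_ov = 0.47 V, so the device is actually in triode.
In triode I_D = k_n[V_ov V_DS − ½ V_DS²] and I_D = (V_DD − V_DS)/R_D. Equating: 8.48 V_DS² − 8.975 V_DS + 1.72 = 0, giving V_DS = 0.251 V (the root below V_ov).
I_D = (1.72 − 0.251) / 8.08 = 0.182 mA.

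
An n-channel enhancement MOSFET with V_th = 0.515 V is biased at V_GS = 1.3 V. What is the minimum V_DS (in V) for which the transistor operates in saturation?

V_DS,sat = 0.785 V

The boundary between triode and saturation is V_DS = V_GS − V_th = V_ov.
V_ov = 1.3 − 0.515 = 0.785 V.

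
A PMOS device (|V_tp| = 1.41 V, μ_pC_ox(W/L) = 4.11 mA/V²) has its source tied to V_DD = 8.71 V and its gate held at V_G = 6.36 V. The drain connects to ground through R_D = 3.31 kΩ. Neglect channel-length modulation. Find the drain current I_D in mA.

I_D = 1.82 mA

V_SG = V_DD − V_G = 8.71 − 6.36 = 2.35 V, so V_ov = 2.35 − 1.41 = 0.94 V.
Assume saturation: I_D = ½ k_p V_ov² = 0.5 × 4.11 × 0.94² = 1.82 mA, giving V_SD = V_DD − I_D R_D = 8.71 − 1.82 × 3.31 = 2.7 V.
V_SD = 2.7 V ≥ V_ov = 0.94 V, confirming saturation.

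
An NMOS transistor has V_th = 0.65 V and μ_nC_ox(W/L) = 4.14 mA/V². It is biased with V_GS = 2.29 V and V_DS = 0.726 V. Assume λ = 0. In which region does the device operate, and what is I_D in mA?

Triode; I_D = 3.84 mA

V_ov = V_GS − V_th = 2.29 − 0.65 = 1.64 V.
Since V_DS = 0.726 V < V_ov = 1.64 V, the device is in the triode region.
I_D = k_n [V_ov · V_DS − ½ V_DS²] = 4.14 × [1.64 × 0.726 − 0.5 × 0.726²] = 3.84 mA.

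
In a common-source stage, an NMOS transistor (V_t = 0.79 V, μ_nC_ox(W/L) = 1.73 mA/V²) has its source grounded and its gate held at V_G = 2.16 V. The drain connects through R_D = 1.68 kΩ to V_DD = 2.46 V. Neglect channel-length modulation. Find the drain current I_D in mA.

I_D = 1.11 mA

V_GS = V_G = 2.16 V, so V_ov = 2.16 − 0.79 = 1.37 V.
Assume saturation: I_D = ½ k_n V_ov² = 0.5 × 1.73 × 1.37² = 1.62 mA, giving V_DS = V_DD − I_D R_D = 2.46 − 1.62 × 1.68 = -0.268 V.
But -0.268 V < V_ov = 1.37 V, so the device is actually in triode.
In triode I_D = k_n[V_ov V_DS − ½ V_DS²] and I_D = (V_DD − V_DS)/R_D. Equating: 1.45 V_DS² − 4.982 V_DS + 2.46 = 0, giving V_DS = 0.598 V (the root below V_ov).
I_D = (2.46 − 0.598) / 1.68 = 1.11 mA.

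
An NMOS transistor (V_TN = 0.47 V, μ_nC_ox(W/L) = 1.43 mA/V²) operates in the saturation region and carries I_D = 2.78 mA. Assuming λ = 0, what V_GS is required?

In saturation I_D = ½ k_n (V_GS − V_TN)², so V_GS − V_TN = √(2 I_D / k_n) = √(2 × 2.78 / 1.43) = 1.97 V.
V_GS = 0.47 + 1.97 = 2.44 V.

V_GS = 2.44 V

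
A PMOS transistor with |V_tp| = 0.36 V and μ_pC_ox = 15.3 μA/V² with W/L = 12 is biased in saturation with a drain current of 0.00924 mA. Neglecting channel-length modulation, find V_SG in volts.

V_SG = 0.677 V

k_p = μ_pC_ox · (W/L) = 0.1836 mA/V².
In saturation I_D = ½ k_p (V_SG − |V_tp|)², so V_SG − |V_tp| = √(2 I_D / k_p) = √(2 × 0.00924 / 0.1836) = 0.317 V.
V_SG = 0.36 + 0.317 = 0.677 V.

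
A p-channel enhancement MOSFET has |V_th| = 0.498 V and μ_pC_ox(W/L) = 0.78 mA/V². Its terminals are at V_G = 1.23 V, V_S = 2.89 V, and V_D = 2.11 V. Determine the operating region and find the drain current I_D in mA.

V_SG = V_S − V_G = 2.89 − 1.23 = 1.66 V; V_SD = V_S − V_D = 2.89 − 2.11 = 0.78 V.
V_ov = V_SG − |V_th| = 1.66 − 0.498 = 1.16 V.
Since V_SD = 0.78 V < V_ov = 1.16 V, the device is in the triode region.
I_D = k_p [V_ov · V_SD − ½ V_SD²] = 0.78 × [1.16 × 0.78 − 0.5 × 0.78²] = 0.47 mA.

Triode; I_D = 0.470 mA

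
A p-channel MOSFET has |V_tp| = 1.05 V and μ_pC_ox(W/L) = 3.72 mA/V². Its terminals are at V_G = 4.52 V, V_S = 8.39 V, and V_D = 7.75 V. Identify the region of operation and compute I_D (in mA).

Triode; I_D = 5.95 mA

V_SG = V_S − V_G = 8.39 − 4.52 = 3.87 V; V_SD = V_S − V_D = 8.39 − 7.75 = 0.64 V.
V_ov = V_SG − |V_tp| = 3.87 − 1.05 = 2.82 V.
Since V_SD = 0.64 V < V_ov = 2.82 V, the device is in the triode region.
I_D = k_p [V_ov · V_SD − ½ V_SD²] = 3.72 × [2.82 × 0.64 − 0.5 × 0.64²] = 5.95 mA.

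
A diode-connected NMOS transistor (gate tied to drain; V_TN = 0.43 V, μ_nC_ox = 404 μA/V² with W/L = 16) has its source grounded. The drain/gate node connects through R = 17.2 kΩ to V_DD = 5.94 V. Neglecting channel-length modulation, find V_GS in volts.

With gate tied to drain, V_GS = V_DS ≥ V_GS − V_TN, so the device is in saturation.
k_n = μ_nC_ox · (W/L) = 6.464 mA/V².
KCL at the drain: ½ k_n (V_GS − V_TN)² = (V_DD − V_GS)/R.
Let x = V_GS − 0.43. Then 55.6 x² + x − 5.51 = 0, giving x = 0.306 V (positive root), so V_GS = 0.736 V.
I_D = (V_DD − V_GS)/R = (5.94 − 0.736) / 17.2 = 0.303 mA.

V_GS = 0.736 V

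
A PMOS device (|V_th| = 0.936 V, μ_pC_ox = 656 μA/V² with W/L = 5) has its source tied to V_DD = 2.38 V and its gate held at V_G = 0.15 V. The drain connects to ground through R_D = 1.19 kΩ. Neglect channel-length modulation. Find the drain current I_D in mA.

I_D = 1.61 mA

V_SG = V_DD − V_G = 2.38 − 0.15 = 2.23 V, so V_ov = 2.23 − 0.936 = 1.29 V.
k_p = μ_pC_ox · (W/L) = 3.28 mA/V².
Assume saturation: I_D = ½ k_p V_ov² = 0.5 × 3.28 × 1.29² = 2.75 mA, giving V_SD = V_DD − I_D R_D = 2.38 − 2.75 × 1.19 = -0.888 V.
But -0.888 V < V_ov = 1.29 V, so the device is actually in triode.
In triode I_D = k_p[V_ov V_SD − ½ V_SD²] and I_D = (V_DD − V_SD)/R_D. Equating: 1.95 V_SD² − 6.051 V_SD + 2.38 = 0, giving V_SD = 0.462 V (the root below V_ov).
I_D = (2.38 − 0.462) / 1.19 = 1.61 mA.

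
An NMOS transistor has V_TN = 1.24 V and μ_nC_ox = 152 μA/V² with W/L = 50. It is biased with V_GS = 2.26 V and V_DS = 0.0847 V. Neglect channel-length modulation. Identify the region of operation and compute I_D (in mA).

Triode; I_D = 0.629 mA

k_n = μ_nC_ox · (W/L) = 7.6 mA/V².
V_ov = V_GS − V_TN = 2.26 − 1.24 = 1.02 V.
Since V_DS = 0.0847 V < V_ov = 1.02 V, the device is in the triode region.
I_D = k_n [V_ov · V_DS − ½ V_DS²] = 7.6 × [1.02 × 0.0847 − 0.5 × 0.0847²] = 0.629 mA.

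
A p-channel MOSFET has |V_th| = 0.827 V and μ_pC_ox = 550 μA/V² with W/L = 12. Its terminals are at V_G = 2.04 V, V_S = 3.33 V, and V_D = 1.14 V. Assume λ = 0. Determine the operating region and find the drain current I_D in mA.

Saturation; I_D = 0.707 mA

V_SG = V_S − V_G = 3.33 − 2.04 = 1.29 V; V_SD = V_S − V_D = 3.33 − 1.14 = 2.19 V.
k_p = μ_pC_ox · (W/L) = 6.6 mA/V².
V_ov = V_SG − |V_th| = 1.29 − 0.827 = 0.463 V.
Since V_SD = 2.19 V ≥ V_ov = 0.463 V, the device is in saturation.
I_D = ½ k_p V_ov² = 0.5 × 6.6 × 0.463² = 0.707 mA.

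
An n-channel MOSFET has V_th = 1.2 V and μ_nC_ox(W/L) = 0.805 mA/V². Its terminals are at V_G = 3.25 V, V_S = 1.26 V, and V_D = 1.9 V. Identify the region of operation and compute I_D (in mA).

V_GS = V_G − V_S = 3.25 − 1.26 = 1.99 V; V_DS = V_D − V_S = 1.9 − 1.26 = 0.64 V.
V_ov = V_GS − V_th = 1.99 − 1.2 = 0.79 V.
Since V_DS = 0.64 V < V_ov = 0.79 V, the device is in the triode region.
I_D = k_n [V_ov · V_DS − ½ V_DS²] = 0.805 × [0.79 × 0.64 − 0.5 × 0.64²] = 0.242 mA.

Triode; I_D = 0.242 mA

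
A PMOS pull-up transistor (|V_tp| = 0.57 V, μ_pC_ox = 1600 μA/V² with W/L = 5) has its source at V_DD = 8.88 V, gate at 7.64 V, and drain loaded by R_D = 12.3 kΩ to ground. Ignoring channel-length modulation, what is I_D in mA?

V_SG = V_DD − V_G = 8.88 − 7.64 = 1.24 V, so V_ov = 1.24 − 0.57 = 0.67 V.
k_p = μ_pC_ox · (W/L) = 8 mA/V².
Assume saturation: I_D = ½ k_p V_ov² = 0.5 × 8 × 0.67² = 1.8 mA, giving V_SD = V_DD − I_D R_D = 8.88 − 1.8 × 12.3 = -13.2 V.
But -13.2 V < V_ov = 0.67 V, so the device is actually in triode.
In triode I_D = k_p[V_ov V_SD − ½ V_SD²] and I_D = (V_DD − V_SD)/R_D. Equating: 49.2 V_SD² − 66.93 V_SD + 8.88 = 0, giving V_SD = 0.149 V (the root below V_ov).
I_D = (8.88 − 0.149) / 12.3 = 0.71 mA.

I_D = 0.710 mA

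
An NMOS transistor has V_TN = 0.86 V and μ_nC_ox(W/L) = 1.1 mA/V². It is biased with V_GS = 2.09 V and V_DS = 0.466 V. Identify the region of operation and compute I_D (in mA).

V_ov = V_GS − V_TN = 2.09 − 0.86 = 1.23 V.
Since V_DS = 0.466 V < V_ov = 1.23 V, the device is in the triode region.
I_D = k_n [V_ov · V_DS − ½ V_DS²] = 1.1 × [1.23 × 0.466 − 0.5 × 0.466²] = 0.511 mA.

Triode; I_D = 0.511 mA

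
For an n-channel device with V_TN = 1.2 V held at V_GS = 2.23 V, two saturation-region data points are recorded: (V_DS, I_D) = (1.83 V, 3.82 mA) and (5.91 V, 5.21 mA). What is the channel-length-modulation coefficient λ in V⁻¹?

λ = 0.107 V⁻¹

With V_GS fixed, I_D ∝ (1 + λ V_DS) in saturation, so I_D2/I_D1 = (1 + λ V_DS2)/(1 + λ V_DS1).
5.21/3.82 = 1.364 = (1 + 5.91 λ)/(1 + 1.83 λ).
Solving: λ (I_D1 V_DS2 − I_D2 V_DS1) = I_D2 − I_D1, so λ = (5.21 − 3.82) / (3.82 × 5.91 − 5.21 × 1.83) = 1.39 / 13 = 0.107 V⁻¹.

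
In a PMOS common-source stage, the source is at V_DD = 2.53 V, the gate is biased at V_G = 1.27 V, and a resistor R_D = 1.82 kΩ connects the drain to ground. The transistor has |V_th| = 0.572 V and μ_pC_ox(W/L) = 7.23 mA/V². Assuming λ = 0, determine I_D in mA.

I_D = 1.22 mA

V_SG = V_DD − V_G = 2.53 − 1.27 = 1.26 V, so V_ov = 1.26 − 0.572 = 0.688 V.
Assume saturation: I_D = ½ k_p V_ov² = 0.5 × 7.23 × 0.688² = 1.71 mA, giving V_SD = V_DD − I_D R_D = 2.53 − 1.71 × 1.82 = -0.584 V.
But -0.584 V < V_ov = 0.688 V, so the device is actually in triode.
In triode I_D = k_p[V_ov V_SD − ½ V_SD²] and I_D = (V_DD − V_SD)/R_D. Equating: 6.58 V_SD² − 10.05 V_SD + 2.53 = 0, giving V_SD = 0.318 V (the root below V_ov).
I_D = (2.53 − 0.318) / 1.82 = 1.22 mA.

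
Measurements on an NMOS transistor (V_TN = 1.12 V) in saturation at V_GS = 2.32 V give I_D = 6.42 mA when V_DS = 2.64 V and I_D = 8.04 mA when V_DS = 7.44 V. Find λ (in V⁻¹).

With V_GS fixed, I_D ∝ (1 + λ V_DS) in saturation, so I_D2/I_D1 = (1 + λ V_DS2)/(1 + λ V_DS1).
8.04/6.42 = 1.252 = (1 + 7.44 λ)/(1 + 2.64 λ).
Solving: λ (I_D1 V_DS2 − I_D2 V_DS1) = I_D2 − I_D1, so λ = (8.04 − 6.42) / (6.42 × 7.44 − 8.04 × 2.64) = 1.62 / 26.5 = 0.061 V⁻¹.

λ = 0.0610 V⁻¹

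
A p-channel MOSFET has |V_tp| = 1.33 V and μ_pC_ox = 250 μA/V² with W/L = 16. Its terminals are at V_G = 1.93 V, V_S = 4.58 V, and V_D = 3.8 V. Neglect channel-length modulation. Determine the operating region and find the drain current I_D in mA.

Triode; I_D = 2.90 mA

V_SG = V_S − V_G = 4.58 − 1.93 = 2.65 V; V_SD = V_S − V_D = 4.58 − 3.8 = 0.78 V.
k_p = μ_pC_ox · (W/L) = 4 mA/V².
V_ov = V_SG − |V_tp| = 2.65 − 1.33 = 1.32 V.
Since V_SD = 0.78 V < V_ov = 1.32 V, the device is in the triode region.
I_D = k_p [V_ov · V_SD − ½ V_SD²] = 4 × [1.32 × 0.78 − 0.5 × 0.78²] = 2.9 mA.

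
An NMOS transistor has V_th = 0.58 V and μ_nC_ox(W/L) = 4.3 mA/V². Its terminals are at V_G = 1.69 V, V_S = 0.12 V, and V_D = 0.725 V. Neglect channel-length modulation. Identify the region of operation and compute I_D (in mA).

V_GS = V_G − V_S = 1.69 − 0.12 = 1.57 V; V_DS = V_D − V_S = 0.725 − 0.12 = 0.605 V.
V_ov = V_GS − V_th = 1.57 − 0.58 = 0.99 V.
Since V_DS = 0.605 V < V_ov = 0.99 V, the device is in the triode region.
I_D = k_n [V_ov · V_DS − ½ V_DS²] = 4.3 × [0.99 × 0.605 − 0.5 × 0.605²] = 1.79 mA.

Triode; I_D = 1.79 mA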